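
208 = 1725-1517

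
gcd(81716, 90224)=4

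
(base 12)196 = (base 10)258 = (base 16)102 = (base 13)16b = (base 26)9o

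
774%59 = 7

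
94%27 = 13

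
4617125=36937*125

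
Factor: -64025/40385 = -1*5^1*13^1*41^(-1) = -65/41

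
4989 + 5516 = 10505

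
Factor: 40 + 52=2^2 * 23^1=92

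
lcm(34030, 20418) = 102090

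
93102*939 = 87422778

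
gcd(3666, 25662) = 3666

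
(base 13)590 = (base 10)962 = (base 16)3c2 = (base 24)1g2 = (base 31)101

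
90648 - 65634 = 25014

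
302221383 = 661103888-358882505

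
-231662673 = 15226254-246888927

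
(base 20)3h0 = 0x604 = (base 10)1540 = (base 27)231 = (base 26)276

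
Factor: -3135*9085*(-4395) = 3^2*5^3*11^1*19^1*23^1*79^1*293^1 = 125176082625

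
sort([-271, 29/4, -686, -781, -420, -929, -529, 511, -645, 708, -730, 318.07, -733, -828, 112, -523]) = [-929, -828, -781, -733, -730, -686, -645, -529, -523, -420, -271, 29/4, 112, 318.07, 511, 708]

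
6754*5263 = 35546302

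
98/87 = 1+11/87 ≈ 1.13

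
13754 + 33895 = 47649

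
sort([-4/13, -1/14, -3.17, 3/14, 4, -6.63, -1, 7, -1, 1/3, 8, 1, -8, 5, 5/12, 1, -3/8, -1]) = [-8, -6.63, -3.17, -1, -1, -1, -3/8, -4/13, -1/14, 3/14, 1/3, 5/12, 1, 1, 4, 5, 7, 8]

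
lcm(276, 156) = 3588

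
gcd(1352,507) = 169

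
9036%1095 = 276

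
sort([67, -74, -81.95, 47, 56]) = [-81.95, -74, 47, 56, 67]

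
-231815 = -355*653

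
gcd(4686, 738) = 6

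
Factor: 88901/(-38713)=-1 * 19^1 * 4679^1 * 38713^(-1) 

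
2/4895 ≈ 0.000409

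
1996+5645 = 7641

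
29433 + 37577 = 67010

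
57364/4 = 14341 = 14341.00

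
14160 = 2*7080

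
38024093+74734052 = 112758145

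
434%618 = 434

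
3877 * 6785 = 26305445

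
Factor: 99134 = 2^1*7^1*73^1*97^1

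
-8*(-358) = 2864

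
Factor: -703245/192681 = -1*3^(-1)*5^1*79^(-1)*173^1 = -865/237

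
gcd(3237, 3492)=3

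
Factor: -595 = -1*5^1*7^1*17^1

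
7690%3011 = 1668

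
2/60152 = 1/30076 ≈ 0.0000332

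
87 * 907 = 78909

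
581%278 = 25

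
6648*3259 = 21665832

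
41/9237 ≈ 0.00444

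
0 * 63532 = 0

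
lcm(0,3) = 0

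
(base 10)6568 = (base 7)25102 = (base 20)g88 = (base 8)14650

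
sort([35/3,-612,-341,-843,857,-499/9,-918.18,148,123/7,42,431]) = [-918.18,-843,-612,-341,-499/9,35/3,123/7,42,148,431,857]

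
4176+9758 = 13934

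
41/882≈0.0465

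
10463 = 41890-31427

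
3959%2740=1219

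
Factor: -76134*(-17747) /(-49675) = -1*2^1*3^1*5^(-2)*1987^(-1)*12689^1*17747^1 = -1351150098/49675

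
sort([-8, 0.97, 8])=[-8, 0.97, 8]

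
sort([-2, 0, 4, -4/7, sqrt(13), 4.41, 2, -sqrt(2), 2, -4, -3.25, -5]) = [-5, -4, -3.25, -2, -sqrt(2), -4/7, 0, 2, 2, sqrt(13), 4, 4.41]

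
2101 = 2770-669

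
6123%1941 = 300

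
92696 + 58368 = 151064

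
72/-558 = -4/31 ≈ -0.129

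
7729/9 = 858 + 7/9 ≈ 858.78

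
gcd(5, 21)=1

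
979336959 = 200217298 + 779119661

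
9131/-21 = -434 - 17/21 ≈ -434.81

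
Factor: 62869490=2^1*5^1*457^1*13757^1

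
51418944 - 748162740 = -696743796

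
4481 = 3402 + 1079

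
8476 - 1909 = 6567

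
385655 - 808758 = -423103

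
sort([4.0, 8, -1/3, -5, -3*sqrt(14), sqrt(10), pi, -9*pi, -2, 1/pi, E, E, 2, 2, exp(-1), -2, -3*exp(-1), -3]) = [-9*pi, -3*sqrt(14), -5, -3, -2, -2, -3*exp(-1), -1/3, 1/pi, exp(-1), 2, 2, E, E, pi, sqrt(10), 4.0, 8]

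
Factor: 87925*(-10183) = -1*5^2*17^1*599^1*3517^1 = -895340275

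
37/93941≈0.000394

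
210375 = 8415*25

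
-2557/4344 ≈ -0.589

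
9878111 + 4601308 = 14479419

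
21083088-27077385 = -5994297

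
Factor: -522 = -1*2^1*3^2*29^1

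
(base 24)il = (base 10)453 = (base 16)1c5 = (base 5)3303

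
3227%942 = 401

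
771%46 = 35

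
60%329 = 60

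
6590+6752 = 13342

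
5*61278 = 306390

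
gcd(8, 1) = 1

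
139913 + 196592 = 336505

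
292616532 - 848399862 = -555783330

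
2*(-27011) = -54022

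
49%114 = 49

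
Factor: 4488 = 2^3*3^1*11^1*17^1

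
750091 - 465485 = 284606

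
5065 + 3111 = 8176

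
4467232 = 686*6512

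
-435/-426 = 1 + 3/142 ≈ 1.02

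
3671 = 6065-2394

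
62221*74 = 4604354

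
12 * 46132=553584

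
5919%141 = 138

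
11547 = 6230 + 5317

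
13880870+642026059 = 655906929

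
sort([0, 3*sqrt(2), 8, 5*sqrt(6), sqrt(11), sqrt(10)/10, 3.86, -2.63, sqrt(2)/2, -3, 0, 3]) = [-3, -2.63, 0, 0, sqrt(10)/10, sqrt(2)/2, 3, sqrt(11), 3.86, 3*sqrt(2), 8, 5*sqrt(6)]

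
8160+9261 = 17421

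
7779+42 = 7821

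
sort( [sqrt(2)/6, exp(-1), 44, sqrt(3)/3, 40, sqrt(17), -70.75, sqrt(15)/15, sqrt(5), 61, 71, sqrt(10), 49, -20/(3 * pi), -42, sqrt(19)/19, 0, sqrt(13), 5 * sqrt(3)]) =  [-70.75, -42, -20/(3 * pi), 0, sqrt(19)/19, sqrt(2)/6, sqrt(15)/15, exp(-1), sqrt(3)/3, sqrt(5), sqrt(10), sqrt(13), sqrt(17), 5 * sqrt(3), 40, 44, 49, 61, 71]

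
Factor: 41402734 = 2^1*3221^1*6427^1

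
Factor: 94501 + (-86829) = 2^3*7^1*137^1 = 7672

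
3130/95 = 626/19 ≈ 32.95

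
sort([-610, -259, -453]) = [-610, -453, -259]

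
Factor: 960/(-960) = -1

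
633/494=1 + 139/494 ≈ 1.28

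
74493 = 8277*9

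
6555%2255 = 2045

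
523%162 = 37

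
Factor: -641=-1 * 641^1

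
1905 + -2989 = -1084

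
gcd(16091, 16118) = 1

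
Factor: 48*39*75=2^4*3^3*5^2*13^1=140400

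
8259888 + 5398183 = 13658071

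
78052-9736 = 68316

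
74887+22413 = 97300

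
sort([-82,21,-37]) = [-82,-37,21]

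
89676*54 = 4842504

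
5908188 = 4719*1252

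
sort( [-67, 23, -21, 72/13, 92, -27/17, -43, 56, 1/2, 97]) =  [-67, -43, -21, -27/17, 1/2, 72/13, 23, 56, 92, 97]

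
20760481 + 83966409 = 104726890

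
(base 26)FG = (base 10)406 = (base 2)110010110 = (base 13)253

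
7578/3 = 2526 = 2526.00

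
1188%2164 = 1188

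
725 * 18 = 13050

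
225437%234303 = 225437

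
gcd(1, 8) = 1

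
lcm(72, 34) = 1224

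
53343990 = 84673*630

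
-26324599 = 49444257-75768856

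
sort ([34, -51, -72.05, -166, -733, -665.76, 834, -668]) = [-733, -668, -665.76, -166, -72.05, -51, 34, 834]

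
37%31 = 6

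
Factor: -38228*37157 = -1*2^2*19^1*73^1*503^1*509^1 = -1420437796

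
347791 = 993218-645427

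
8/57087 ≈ 0.000140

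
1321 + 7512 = 8833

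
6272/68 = 1568/17 ≈ 92.24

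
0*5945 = 0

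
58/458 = 29/229 ≈ 0.127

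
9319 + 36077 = 45396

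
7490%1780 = 370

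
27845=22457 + 5388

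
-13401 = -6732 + -6669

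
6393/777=2131/259 ≈ 8.23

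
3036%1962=1074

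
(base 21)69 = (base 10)135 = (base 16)87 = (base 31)4b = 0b10000111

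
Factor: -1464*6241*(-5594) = 2^4*3^1*61^1*79^2*2797^1 = 51111393456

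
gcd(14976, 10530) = 234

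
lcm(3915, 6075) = 176175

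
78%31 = 16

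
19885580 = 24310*818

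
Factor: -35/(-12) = 2^(-2)*3^(-1)*5^1*7^1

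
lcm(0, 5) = 0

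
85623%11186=7321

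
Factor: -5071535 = -1*5^1*7^1*47^1*3083^1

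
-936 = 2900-3836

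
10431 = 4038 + 6393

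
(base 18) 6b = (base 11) a9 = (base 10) 119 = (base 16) 77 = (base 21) 5e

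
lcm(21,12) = 84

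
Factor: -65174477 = -1*47^1*1386691^1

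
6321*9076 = 57369396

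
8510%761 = 139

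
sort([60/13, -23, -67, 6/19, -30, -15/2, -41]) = [-67, -41, -30, -23, -15/2, 6/19, 60/13]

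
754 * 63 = 47502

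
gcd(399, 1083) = 57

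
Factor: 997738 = 2^1*7^2*10181^1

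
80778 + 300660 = 381438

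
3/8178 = 1/2726 ≈ 0.000367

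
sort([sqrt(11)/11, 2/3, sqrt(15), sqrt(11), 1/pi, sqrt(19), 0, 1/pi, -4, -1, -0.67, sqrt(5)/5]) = [-4, -1, -0.67, 0, sqrt(11)/11, 1/pi, 1/pi, sqrt(5)/5, 2/3, sqrt(11), sqrt(15), sqrt(19)]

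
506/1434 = 253/717 ≈ 0.353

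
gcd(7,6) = 1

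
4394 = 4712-318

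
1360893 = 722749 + 638144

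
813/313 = 2 + 187/313 ≈ 2.60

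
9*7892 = 71028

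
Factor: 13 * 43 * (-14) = -1 * 2^1 * 7^1 * 13^1 * 43^1 = -7826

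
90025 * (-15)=-1350375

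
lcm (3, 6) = 6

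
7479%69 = 27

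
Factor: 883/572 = 2^(-2) * 11^(-1) * 13^(-1) * 883^1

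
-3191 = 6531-9722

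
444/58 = 222/29 ≈ 7.66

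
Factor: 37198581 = 3^1*7^1*1771361^1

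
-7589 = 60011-67600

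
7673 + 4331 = 12004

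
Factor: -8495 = -1*5^1*1699^1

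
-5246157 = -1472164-3773993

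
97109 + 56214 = 153323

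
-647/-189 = 3 + 80/189 ≈ 3.42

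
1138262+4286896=5425158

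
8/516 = 2/129≈0.0155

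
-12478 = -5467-7011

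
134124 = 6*22354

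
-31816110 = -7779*4090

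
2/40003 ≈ 0.0000500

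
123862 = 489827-365965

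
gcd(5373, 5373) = 5373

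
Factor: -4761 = -1*3^2*23^2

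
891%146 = 15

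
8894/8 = 1111 + 3/4 = 1111.75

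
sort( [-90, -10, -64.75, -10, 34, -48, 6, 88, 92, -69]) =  [-90, -69, -64.75, -48, -10, -10, 6, 34, 88, 92]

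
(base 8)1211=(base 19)1f3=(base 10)649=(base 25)10o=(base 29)mb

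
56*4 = 224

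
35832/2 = 17916 = 17916.00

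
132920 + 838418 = 971338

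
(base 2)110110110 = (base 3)121020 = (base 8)666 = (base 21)ki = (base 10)438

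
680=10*68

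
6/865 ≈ 0.00694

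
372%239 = 133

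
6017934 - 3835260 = 2182674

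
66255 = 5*13251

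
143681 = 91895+51786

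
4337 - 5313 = -976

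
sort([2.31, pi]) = [2.31, pi]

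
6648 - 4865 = 1783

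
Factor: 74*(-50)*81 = -1*2^2*3^4*5^2*37^1 = -299700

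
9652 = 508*19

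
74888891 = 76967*973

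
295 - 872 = -577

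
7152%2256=384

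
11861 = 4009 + 7852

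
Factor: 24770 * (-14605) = -1 * 2^1 * 5^2 * 23^1 * 127^1 * 2477^1 = -361765850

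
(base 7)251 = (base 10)134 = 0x86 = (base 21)68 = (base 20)6e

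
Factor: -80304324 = -1*2^2*3^1*67^1*99881^1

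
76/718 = 38/359 ≈ 0.106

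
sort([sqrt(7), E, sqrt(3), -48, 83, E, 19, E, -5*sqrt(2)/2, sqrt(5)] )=[-48, -5*sqrt(2)/2, sqrt(3), sqrt(5), sqrt(7), E, E, E, 19, 83] 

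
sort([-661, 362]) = [-661, 362]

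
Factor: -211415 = -1*5^1*42283^1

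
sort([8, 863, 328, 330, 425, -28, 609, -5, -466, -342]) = [-466, -342, -28, -5, 8, 328, 330, 425, 609, 863]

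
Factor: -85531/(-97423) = 85531^1*97423^(-1) 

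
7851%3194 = 1463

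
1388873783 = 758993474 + 629880309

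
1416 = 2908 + -1492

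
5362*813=4359306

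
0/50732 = 0 = 0.00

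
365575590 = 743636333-378060743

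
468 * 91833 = 42977844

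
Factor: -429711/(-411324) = 2^(-2)*151^(-1)*631^1 = 631/604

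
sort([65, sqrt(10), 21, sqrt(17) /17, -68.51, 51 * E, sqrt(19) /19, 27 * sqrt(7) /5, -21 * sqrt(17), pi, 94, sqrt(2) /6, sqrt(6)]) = [-21 * sqrt(17), -68.51, sqrt(19) /19, sqrt(2) /6, sqrt(17) /17, sqrt(6), pi, sqrt(10), 27 * sqrt(7) /5, 21, 65, 94, 51 * E]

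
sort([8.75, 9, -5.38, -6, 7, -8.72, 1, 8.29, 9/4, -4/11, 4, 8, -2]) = [-8.72, -6, -5.38, -2, -4/11, 1, 9/4, 4, 7, 8, 8.29, 8.75, 9]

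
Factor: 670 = 2^1*5^1*67^1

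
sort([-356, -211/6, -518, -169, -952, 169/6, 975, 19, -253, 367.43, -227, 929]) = [-952, -518, -356, -253, -227, -169, -211/6, 19, 169/6, 367.43, 929, 975]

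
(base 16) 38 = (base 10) 56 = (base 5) 211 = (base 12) 48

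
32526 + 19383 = 51909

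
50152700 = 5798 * 8650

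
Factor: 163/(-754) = -1*2^(-1)*13^(-1)*29^(-1)*163^1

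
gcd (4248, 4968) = 72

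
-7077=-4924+-2153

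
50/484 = 25/242 ≈ 0.103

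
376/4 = 94 = 94.00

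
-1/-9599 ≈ 0.000104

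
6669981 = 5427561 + 1242420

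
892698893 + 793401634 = 1686100527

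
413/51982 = 59/7426 ≈ 0.00795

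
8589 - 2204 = 6385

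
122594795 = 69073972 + 53520823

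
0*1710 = 0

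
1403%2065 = 1403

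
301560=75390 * 4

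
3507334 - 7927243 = -4419909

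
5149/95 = 54 + 1/5 = 54.20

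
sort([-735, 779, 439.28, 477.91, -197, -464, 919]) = [-735, -464, -197, 439.28, 477.91, 779, 919]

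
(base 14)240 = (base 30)es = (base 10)448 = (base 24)ig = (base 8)700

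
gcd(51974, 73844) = 2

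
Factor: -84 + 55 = -1 * 29^1 = -29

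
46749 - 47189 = -440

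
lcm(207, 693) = 15939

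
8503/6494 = 1 + 2009/6494 ≈ 1.31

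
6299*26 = 163774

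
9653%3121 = 290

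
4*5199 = 20796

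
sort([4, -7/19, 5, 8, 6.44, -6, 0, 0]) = [-6, -7/19, 0, 0, 4, 5, 6.44, 8]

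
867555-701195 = 166360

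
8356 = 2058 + 6298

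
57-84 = -27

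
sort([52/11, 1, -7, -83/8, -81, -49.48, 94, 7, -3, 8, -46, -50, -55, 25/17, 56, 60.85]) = [-81, -55, -50, -49.48, -46, -83/8, -7, -3, 1, 25/17, 52/11, 7, 8, 56, 60.85, 94]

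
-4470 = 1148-5618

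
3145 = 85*37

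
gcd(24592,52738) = 2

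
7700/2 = 3850 = 3850.00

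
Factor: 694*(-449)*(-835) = 2^1*5^1*167^1*347^1*449^1 = 260191010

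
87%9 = 6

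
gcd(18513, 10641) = 3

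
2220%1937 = 283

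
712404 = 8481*84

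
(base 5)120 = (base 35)10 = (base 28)17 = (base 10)35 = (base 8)43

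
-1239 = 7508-8747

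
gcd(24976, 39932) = 4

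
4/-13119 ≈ -0.000305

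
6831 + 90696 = 97527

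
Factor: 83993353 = 31^1 * 79^1 * 34297^1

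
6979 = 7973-994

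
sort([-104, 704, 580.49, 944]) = [-104, 580.49, 704, 944]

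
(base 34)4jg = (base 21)bkf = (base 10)5286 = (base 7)21261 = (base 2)1010010100110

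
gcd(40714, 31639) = 1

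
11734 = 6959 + 4775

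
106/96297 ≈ 0.00110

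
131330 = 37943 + 93387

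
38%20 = 18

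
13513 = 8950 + 4563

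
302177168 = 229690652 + 72486516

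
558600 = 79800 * 7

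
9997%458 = 379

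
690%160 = 50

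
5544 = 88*63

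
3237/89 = 36+33/89 ≈ 36.37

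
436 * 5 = 2180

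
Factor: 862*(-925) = -1*2^1*5^2*37^1*431^1 = -797350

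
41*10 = 410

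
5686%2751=184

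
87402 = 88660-1258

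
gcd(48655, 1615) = 5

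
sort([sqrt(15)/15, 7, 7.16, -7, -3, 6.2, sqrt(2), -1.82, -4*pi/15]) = [-7, -3, -1.82, -4*pi/15, sqrt(15)/15, sqrt(2), 6.2, 7, 7.16]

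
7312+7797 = 15109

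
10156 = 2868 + 7288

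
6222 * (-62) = -385764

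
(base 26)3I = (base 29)39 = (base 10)96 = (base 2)1100000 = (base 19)51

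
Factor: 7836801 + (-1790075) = 2^1 * 7^1 * 521^1 * 829^1 = 6046726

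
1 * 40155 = 40155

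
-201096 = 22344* (-9)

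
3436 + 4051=7487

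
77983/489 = 159 + 232/489≈159.47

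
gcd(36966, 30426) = 6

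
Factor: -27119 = -1*47^1*577^1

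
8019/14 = 572 + 11/14 ≈ 572.79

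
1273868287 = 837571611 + 436296676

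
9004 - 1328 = 7676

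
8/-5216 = -1/652 ≈ -0.00153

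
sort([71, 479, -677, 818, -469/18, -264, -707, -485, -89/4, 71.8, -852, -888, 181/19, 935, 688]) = [-888, -852, -707, -677, -485, -264, -469/18, -89/4, 181/19, 71, 71.8, 479, 688, 818, 935]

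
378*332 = 125496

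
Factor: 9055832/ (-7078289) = -1*2^3*17^1*59^ (-1)*66587^1*119971^ (-1)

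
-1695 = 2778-4473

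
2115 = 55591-53476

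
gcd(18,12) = 6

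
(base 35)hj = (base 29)l5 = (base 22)15k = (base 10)614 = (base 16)266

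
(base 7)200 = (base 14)70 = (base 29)3b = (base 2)1100010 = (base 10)98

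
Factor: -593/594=-1*2^(-1)*3^(-3)*11^(-1)*593^1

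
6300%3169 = 3131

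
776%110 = 6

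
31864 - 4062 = 27802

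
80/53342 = 40/26671≈0.00150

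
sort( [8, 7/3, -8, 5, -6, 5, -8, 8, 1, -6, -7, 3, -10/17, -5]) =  [-8, -8, -7, -6, -6, -5, -10/17, 1, 7/3, 3, 5, 5, 8, 8]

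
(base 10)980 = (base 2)1111010100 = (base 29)14n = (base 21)24e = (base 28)170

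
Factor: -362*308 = -1*2^3*7^1*11^1*181^1 = -111496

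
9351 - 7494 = 1857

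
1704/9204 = 142/767 ≈ 0.185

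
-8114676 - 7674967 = -15789643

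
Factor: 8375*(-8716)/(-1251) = 2^2*3^(-2)*5^3*67^1*139^(-1)*2179^1 = 72996500/1251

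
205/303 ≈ 0.677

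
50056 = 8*6257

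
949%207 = 121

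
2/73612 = 1/36806 ≈ 0.0000272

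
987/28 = 35+1/4 = 35.25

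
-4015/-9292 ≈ 0.432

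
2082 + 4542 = 6624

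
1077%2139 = 1077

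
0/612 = 0 = 0.00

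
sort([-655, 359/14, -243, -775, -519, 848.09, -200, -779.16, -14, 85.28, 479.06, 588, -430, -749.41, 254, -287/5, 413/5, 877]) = [-779.16, -775, -749.41, -655, -519, -430, -243, -200, -287/5, -14, 359/14, 413/5, 85.28, 254, 479.06, 588, 848.09, 877]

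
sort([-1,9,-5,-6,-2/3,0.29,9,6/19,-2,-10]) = [-10,-6,-5,-2,-1,-2/3,0.29,6/19,9,9]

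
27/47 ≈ 0.574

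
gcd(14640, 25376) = 976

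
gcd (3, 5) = 1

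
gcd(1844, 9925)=1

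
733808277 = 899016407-165208130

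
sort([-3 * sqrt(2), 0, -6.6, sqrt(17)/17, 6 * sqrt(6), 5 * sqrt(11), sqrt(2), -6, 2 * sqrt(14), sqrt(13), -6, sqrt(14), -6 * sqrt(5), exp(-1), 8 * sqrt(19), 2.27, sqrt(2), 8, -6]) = [-6 * sqrt(5), -6.6, -6, -6, -6, -3 * sqrt(2), 0, sqrt(17)/17, exp(-1), sqrt(2), sqrt(2), 2.27, sqrt(13), sqrt(14), 2 * sqrt(14), 8, 6 * sqrt(6), 5 * sqrt(11), 8 * sqrt(19)]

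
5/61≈0.0820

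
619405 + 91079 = 710484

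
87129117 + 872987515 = 960116632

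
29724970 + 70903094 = 100628064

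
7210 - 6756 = 454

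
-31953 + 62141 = 30188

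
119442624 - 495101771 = -375659147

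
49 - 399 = -350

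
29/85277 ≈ 0.000340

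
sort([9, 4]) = [4, 9]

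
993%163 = 15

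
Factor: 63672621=3^1*21224207^1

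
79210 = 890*89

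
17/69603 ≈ 0.000244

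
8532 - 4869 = 3663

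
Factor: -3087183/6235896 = -1*2^(-3)*11^1*17^1*5503^1*259829^(-1) = -1029061/2078632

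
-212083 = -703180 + 491097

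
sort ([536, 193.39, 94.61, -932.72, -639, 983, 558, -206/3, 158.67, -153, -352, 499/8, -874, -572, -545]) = [-932.72, -874, -639, -572, -545, -352, -153, -206/3, 499/8, 94.61, 158.67, 193.39, 536, 558, 983]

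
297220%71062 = 12972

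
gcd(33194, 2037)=7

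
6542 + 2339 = 8881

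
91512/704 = 11439/88 ≈ 129.99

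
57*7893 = 449901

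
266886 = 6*44481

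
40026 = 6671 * 6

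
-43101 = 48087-91188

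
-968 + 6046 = 5078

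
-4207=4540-8747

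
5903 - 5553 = 350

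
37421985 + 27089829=64511814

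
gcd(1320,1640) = 40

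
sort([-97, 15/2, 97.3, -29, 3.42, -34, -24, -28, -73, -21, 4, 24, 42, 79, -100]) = [-100, -97, -73, -34, -29, -28, -24, -21, 3.42, 4, 15/2, 24, 42, 79, 97.3]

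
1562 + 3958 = 5520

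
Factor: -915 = -1 * 3^1 * 5^1 * 61^1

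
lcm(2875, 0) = 0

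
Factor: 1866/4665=2^1*5^(-1)=2/5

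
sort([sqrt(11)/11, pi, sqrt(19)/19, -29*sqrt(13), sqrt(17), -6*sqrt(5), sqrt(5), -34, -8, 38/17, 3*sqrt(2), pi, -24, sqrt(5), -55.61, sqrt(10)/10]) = [-29*sqrt(13), -55.61, -34, -24, -6*sqrt(5), -8, sqrt(19)/19, sqrt(11)/11, sqrt(10)/10, 38/17, sqrt(5), sqrt(5), pi, pi, sqrt(17), 3*sqrt(2)]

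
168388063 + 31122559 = 199510622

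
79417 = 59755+19662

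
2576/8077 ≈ 0.319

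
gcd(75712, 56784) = 18928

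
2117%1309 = 808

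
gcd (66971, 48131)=1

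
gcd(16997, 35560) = 1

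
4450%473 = 193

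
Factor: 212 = 2^2 * 53^1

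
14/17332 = 1/1238≈0.000808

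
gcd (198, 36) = 18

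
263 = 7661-7398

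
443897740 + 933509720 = 1377407460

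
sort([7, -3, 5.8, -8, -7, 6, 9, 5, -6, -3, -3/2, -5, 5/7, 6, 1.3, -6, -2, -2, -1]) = [-8, -7, -6, -6, -5, -3, -3, -2, -2, -3/2, -1, 5/7, 1.3, 5, 5.8, 6, 6, 7, 9]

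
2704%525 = 79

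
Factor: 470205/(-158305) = -1 * 3^7 * 7^(-1) * 43^1 * 4523^(-1) = -94041/31661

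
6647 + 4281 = 10928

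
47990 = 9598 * 5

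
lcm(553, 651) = 51429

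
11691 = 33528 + -21837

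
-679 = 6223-6902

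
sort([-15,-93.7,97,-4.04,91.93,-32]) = [-93.7,-32,-15,-4.04,91.93,97]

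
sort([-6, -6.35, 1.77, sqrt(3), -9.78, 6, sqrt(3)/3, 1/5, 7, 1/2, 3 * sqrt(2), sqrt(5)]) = [-9.78, -6.35, -6, 1/5, 1/2, sqrt(3)/3, sqrt(3), 1.77, sqrt(5), 3 * sqrt(2), 6, 7]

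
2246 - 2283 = -37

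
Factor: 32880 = 2^4*3^1*5^1*137^1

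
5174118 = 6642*779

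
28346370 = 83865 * 338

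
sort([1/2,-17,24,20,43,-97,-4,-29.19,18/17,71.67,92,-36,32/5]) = [-97,-36,-29.19,-17,-4,1/2,18/17,32/5,20,24,43,71.67,92]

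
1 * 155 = 155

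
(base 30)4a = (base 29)4e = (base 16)82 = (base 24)5a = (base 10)130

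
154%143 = 11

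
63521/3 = 21173 + 2/3 ≈ 21173.67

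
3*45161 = 135483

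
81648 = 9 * 9072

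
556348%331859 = 224489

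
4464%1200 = 864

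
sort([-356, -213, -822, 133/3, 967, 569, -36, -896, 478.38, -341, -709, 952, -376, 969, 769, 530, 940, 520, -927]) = [-927, -896, -822, -709, -376, -356, -341, -213, -36, 133/3, 478.38, 520, 530, 569, 769, 940, 952, 967, 969]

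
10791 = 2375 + 8416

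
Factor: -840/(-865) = 2^3*3^1*7^1*173^(-1) = 168/173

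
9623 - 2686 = 6937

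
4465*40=178600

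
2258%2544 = 2258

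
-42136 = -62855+20719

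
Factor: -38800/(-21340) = 2^2*5^1*11^(-1) = 20/11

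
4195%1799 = 597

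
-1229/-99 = 12 + 41/99≈12.41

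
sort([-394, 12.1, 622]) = [-394, 12.1, 622]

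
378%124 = 6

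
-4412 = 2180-6592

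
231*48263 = 11148753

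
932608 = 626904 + 305704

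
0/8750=0=0.00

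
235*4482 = 1053270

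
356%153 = 50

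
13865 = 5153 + 8712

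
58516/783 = 74+574/783 ≈ 74.73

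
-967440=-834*1160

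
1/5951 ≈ 0.000168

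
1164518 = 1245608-81090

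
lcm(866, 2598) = 2598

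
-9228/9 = -3076/3 ≈ -1025.33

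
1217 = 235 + 982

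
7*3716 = 26012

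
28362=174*163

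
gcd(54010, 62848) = 982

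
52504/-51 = -1029 - 25/51≈-1029.49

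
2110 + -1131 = 979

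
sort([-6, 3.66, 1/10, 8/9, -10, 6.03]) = [-10, -6, 1/10, 8/9, 3.66, 6.03]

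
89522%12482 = 2148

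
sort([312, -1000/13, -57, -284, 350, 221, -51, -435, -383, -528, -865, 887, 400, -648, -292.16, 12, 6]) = [-865, -648, -528, -435, -383, -292.16, -284, -1000/13, -57, -51, 6, 12, 221, 312, 350, 400, 887]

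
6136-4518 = 1618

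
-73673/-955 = 77 + 138/955 ≈ 77.14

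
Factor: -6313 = -1*59^1*107^1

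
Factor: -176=-1 * 2^4 * 11^1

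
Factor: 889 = 7^1*127^1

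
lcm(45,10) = 90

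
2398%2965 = 2398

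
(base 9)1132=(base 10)839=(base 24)1an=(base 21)1ik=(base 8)1507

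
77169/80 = 964 + 49/80 ≈ 964.61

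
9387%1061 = 899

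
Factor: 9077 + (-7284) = 11^1 * 163^1 = 1793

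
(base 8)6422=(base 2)110100010010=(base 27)4fp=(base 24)5ja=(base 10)3346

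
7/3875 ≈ 0.00181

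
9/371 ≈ 0.0243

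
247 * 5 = 1235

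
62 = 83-21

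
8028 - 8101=-73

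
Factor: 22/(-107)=-1*2^1*11^1*107^(-1)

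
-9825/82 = -119 - 67/82 ≈ -119.82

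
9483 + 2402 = 11885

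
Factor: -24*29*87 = -1*2^3*3^2*29^2 = -60552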